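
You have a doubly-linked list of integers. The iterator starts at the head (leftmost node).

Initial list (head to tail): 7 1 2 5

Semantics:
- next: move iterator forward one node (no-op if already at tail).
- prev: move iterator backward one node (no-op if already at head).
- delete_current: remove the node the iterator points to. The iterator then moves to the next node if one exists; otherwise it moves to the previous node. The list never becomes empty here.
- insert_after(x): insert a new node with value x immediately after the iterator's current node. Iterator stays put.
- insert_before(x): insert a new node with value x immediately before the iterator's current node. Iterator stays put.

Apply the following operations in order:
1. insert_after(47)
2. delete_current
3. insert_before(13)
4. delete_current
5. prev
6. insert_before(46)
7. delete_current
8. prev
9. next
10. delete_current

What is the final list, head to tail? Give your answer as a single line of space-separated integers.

After 1 (insert_after(47)): list=[7, 47, 1, 2, 5] cursor@7
After 2 (delete_current): list=[47, 1, 2, 5] cursor@47
After 3 (insert_before(13)): list=[13, 47, 1, 2, 5] cursor@47
After 4 (delete_current): list=[13, 1, 2, 5] cursor@1
After 5 (prev): list=[13, 1, 2, 5] cursor@13
After 6 (insert_before(46)): list=[46, 13, 1, 2, 5] cursor@13
After 7 (delete_current): list=[46, 1, 2, 5] cursor@1
After 8 (prev): list=[46, 1, 2, 5] cursor@46
After 9 (next): list=[46, 1, 2, 5] cursor@1
After 10 (delete_current): list=[46, 2, 5] cursor@2

Answer: 46 2 5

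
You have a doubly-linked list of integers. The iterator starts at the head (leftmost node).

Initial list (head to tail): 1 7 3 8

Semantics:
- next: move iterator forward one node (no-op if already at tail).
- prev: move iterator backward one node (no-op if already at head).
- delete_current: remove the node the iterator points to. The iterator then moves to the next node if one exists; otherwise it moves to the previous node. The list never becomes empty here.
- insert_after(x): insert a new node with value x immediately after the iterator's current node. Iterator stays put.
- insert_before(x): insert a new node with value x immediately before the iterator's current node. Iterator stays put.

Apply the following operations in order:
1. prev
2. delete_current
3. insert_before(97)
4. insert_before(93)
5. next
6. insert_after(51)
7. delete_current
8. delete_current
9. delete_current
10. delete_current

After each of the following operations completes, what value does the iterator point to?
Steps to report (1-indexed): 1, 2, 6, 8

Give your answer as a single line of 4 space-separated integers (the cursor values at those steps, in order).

After 1 (prev): list=[1, 7, 3, 8] cursor@1
After 2 (delete_current): list=[7, 3, 8] cursor@7
After 3 (insert_before(97)): list=[97, 7, 3, 8] cursor@7
After 4 (insert_before(93)): list=[97, 93, 7, 3, 8] cursor@7
After 5 (next): list=[97, 93, 7, 3, 8] cursor@3
After 6 (insert_after(51)): list=[97, 93, 7, 3, 51, 8] cursor@3
After 7 (delete_current): list=[97, 93, 7, 51, 8] cursor@51
After 8 (delete_current): list=[97, 93, 7, 8] cursor@8
After 9 (delete_current): list=[97, 93, 7] cursor@7
After 10 (delete_current): list=[97, 93] cursor@93

Answer: 1 7 3 8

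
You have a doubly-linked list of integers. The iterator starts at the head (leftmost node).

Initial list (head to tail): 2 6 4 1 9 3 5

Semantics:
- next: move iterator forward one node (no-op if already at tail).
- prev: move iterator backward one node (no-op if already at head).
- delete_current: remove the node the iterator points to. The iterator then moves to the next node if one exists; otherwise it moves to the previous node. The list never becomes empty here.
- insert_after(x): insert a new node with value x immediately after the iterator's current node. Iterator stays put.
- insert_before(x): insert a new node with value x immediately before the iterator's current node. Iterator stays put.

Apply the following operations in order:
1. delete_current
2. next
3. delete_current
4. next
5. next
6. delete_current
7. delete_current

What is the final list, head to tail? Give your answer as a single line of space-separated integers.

After 1 (delete_current): list=[6, 4, 1, 9, 3, 5] cursor@6
After 2 (next): list=[6, 4, 1, 9, 3, 5] cursor@4
After 3 (delete_current): list=[6, 1, 9, 3, 5] cursor@1
After 4 (next): list=[6, 1, 9, 3, 5] cursor@9
After 5 (next): list=[6, 1, 9, 3, 5] cursor@3
After 6 (delete_current): list=[6, 1, 9, 5] cursor@5
After 7 (delete_current): list=[6, 1, 9] cursor@9

Answer: 6 1 9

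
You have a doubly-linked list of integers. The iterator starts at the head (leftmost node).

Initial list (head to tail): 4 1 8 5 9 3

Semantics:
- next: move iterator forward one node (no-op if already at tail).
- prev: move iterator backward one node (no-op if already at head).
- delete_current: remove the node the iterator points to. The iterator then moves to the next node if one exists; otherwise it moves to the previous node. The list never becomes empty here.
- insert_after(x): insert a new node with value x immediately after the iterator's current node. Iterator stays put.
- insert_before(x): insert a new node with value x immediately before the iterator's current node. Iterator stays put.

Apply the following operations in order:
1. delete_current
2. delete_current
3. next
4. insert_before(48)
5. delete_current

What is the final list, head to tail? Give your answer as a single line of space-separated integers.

After 1 (delete_current): list=[1, 8, 5, 9, 3] cursor@1
After 2 (delete_current): list=[8, 5, 9, 3] cursor@8
After 3 (next): list=[8, 5, 9, 3] cursor@5
After 4 (insert_before(48)): list=[8, 48, 5, 9, 3] cursor@5
After 5 (delete_current): list=[8, 48, 9, 3] cursor@9

Answer: 8 48 9 3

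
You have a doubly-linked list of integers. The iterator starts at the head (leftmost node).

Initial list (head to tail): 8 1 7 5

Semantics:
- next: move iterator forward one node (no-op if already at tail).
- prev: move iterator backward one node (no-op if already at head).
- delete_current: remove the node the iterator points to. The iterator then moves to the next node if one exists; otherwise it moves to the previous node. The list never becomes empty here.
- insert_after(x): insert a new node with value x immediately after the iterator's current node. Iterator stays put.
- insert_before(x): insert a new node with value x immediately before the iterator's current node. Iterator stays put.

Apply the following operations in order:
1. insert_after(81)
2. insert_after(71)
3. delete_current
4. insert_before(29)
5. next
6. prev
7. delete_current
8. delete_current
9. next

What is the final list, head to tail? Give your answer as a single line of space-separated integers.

After 1 (insert_after(81)): list=[8, 81, 1, 7, 5] cursor@8
After 2 (insert_after(71)): list=[8, 71, 81, 1, 7, 5] cursor@8
After 3 (delete_current): list=[71, 81, 1, 7, 5] cursor@71
After 4 (insert_before(29)): list=[29, 71, 81, 1, 7, 5] cursor@71
After 5 (next): list=[29, 71, 81, 1, 7, 5] cursor@81
After 6 (prev): list=[29, 71, 81, 1, 7, 5] cursor@71
After 7 (delete_current): list=[29, 81, 1, 7, 5] cursor@81
After 8 (delete_current): list=[29, 1, 7, 5] cursor@1
After 9 (next): list=[29, 1, 7, 5] cursor@7

Answer: 29 1 7 5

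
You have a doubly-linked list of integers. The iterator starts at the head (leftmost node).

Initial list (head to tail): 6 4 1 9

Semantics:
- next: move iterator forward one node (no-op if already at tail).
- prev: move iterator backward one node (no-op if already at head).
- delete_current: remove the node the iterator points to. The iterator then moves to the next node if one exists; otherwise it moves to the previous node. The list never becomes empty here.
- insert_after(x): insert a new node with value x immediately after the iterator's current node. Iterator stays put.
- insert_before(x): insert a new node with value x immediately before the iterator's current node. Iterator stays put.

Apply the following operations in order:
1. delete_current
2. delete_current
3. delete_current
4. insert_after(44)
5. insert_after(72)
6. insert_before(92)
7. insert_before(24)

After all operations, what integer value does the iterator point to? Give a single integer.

After 1 (delete_current): list=[4, 1, 9] cursor@4
After 2 (delete_current): list=[1, 9] cursor@1
After 3 (delete_current): list=[9] cursor@9
After 4 (insert_after(44)): list=[9, 44] cursor@9
After 5 (insert_after(72)): list=[9, 72, 44] cursor@9
After 6 (insert_before(92)): list=[92, 9, 72, 44] cursor@9
After 7 (insert_before(24)): list=[92, 24, 9, 72, 44] cursor@9

Answer: 9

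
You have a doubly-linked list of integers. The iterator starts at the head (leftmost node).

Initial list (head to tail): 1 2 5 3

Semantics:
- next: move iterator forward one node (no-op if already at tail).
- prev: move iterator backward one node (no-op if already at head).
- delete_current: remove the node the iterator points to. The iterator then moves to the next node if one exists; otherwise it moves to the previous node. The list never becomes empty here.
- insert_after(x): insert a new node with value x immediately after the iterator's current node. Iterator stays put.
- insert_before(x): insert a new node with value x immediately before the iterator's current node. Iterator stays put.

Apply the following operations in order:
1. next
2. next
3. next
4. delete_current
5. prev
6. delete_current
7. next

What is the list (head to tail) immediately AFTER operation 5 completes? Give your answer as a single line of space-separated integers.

Answer: 1 2 5

Derivation:
After 1 (next): list=[1, 2, 5, 3] cursor@2
After 2 (next): list=[1, 2, 5, 3] cursor@5
After 3 (next): list=[1, 2, 5, 3] cursor@3
After 4 (delete_current): list=[1, 2, 5] cursor@5
After 5 (prev): list=[1, 2, 5] cursor@2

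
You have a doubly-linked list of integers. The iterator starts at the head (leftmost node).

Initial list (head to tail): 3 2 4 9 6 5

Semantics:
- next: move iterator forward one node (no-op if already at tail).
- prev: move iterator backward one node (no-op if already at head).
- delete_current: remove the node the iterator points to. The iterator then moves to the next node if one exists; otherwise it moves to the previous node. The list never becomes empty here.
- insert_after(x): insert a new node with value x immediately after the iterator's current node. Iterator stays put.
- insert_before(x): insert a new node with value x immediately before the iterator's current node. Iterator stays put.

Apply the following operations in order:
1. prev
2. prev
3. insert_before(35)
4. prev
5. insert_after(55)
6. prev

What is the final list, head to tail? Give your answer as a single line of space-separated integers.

Answer: 35 55 3 2 4 9 6 5

Derivation:
After 1 (prev): list=[3, 2, 4, 9, 6, 5] cursor@3
After 2 (prev): list=[3, 2, 4, 9, 6, 5] cursor@3
After 3 (insert_before(35)): list=[35, 3, 2, 4, 9, 6, 5] cursor@3
After 4 (prev): list=[35, 3, 2, 4, 9, 6, 5] cursor@35
After 5 (insert_after(55)): list=[35, 55, 3, 2, 4, 9, 6, 5] cursor@35
After 6 (prev): list=[35, 55, 3, 2, 4, 9, 6, 5] cursor@35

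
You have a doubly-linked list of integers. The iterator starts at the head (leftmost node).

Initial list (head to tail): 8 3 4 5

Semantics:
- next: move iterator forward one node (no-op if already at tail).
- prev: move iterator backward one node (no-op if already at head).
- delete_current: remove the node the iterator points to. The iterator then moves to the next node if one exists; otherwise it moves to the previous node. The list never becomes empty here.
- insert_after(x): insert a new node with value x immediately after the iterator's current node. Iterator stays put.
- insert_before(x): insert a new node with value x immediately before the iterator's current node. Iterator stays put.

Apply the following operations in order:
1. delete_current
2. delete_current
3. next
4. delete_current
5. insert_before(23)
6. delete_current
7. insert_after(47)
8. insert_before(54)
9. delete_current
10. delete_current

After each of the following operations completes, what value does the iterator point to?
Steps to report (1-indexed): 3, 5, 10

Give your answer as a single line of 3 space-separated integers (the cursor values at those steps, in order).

After 1 (delete_current): list=[3, 4, 5] cursor@3
After 2 (delete_current): list=[4, 5] cursor@4
After 3 (next): list=[4, 5] cursor@5
After 4 (delete_current): list=[4] cursor@4
After 5 (insert_before(23)): list=[23, 4] cursor@4
After 6 (delete_current): list=[23] cursor@23
After 7 (insert_after(47)): list=[23, 47] cursor@23
After 8 (insert_before(54)): list=[54, 23, 47] cursor@23
After 9 (delete_current): list=[54, 47] cursor@47
After 10 (delete_current): list=[54] cursor@54

Answer: 5 4 54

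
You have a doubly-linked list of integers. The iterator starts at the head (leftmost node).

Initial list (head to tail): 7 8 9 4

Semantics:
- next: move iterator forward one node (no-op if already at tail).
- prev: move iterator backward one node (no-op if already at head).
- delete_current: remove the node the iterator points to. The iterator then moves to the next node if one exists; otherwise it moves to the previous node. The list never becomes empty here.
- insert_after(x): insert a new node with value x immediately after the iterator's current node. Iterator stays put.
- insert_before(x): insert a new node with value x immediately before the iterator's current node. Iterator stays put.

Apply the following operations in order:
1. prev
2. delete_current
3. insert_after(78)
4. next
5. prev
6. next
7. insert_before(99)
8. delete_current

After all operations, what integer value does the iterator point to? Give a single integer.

After 1 (prev): list=[7, 8, 9, 4] cursor@7
After 2 (delete_current): list=[8, 9, 4] cursor@8
After 3 (insert_after(78)): list=[8, 78, 9, 4] cursor@8
After 4 (next): list=[8, 78, 9, 4] cursor@78
After 5 (prev): list=[8, 78, 9, 4] cursor@8
After 6 (next): list=[8, 78, 9, 4] cursor@78
After 7 (insert_before(99)): list=[8, 99, 78, 9, 4] cursor@78
After 8 (delete_current): list=[8, 99, 9, 4] cursor@9

Answer: 9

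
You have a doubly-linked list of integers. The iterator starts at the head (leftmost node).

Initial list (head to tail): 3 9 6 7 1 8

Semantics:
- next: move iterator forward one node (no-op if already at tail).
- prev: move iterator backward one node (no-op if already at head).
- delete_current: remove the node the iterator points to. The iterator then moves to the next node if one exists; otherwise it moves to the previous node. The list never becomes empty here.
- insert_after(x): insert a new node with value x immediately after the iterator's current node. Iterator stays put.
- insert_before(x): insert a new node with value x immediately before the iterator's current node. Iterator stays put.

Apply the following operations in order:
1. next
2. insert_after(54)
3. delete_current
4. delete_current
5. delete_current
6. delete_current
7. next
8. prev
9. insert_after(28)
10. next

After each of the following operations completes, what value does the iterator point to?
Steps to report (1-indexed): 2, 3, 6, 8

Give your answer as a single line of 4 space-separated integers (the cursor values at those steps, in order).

After 1 (next): list=[3, 9, 6, 7, 1, 8] cursor@9
After 2 (insert_after(54)): list=[3, 9, 54, 6, 7, 1, 8] cursor@9
After 3 (delete_current): list=[3, 54, 6, 7, 1, 8] cursor@54
After 4 (delete_current): list=[3, 6, 7, 1, 8] cursor@6
After 5 (delete_current): list=[3, 7, 1, 8] cursor@7
After 6 (delete_current): list=[3, 1, 8] cursor@1
After 7 (next): list=[3, 1, 8] cursor@8
After 8 (prev): list=[3, 1, 8] cursor@1
After 9 (insert_after(28)): list=[3, 1, 28, 8] cursor@1
After 10 (next): list=[3, 1, 28, 8] cursor@28

Answer: 9 54 1 1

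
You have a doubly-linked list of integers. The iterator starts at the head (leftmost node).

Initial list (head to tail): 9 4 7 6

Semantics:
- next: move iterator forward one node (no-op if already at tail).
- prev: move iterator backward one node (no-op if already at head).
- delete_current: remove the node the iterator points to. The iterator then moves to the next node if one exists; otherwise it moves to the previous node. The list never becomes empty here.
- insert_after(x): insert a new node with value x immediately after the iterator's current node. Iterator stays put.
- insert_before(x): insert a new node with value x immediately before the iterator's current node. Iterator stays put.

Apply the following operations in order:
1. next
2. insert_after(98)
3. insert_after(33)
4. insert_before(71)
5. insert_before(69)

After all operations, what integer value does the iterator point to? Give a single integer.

After 1 (next): list=[9, 4, 7, 6] cursor@4
After 2 (insert_after(98)): list=[9, 4, 98, 7, 6] cursor@4
After 3 (insert_after(33)): list=[9, 4, 33, 98, 7, 6] cursor@4
After 4 (insert_before(71)): list=[9, 71, 4, 33, 98, 7, 6] cursor@4
After 5 (insert_before(69)): list=[9, 71, 69, 4, 33, 98, 7, 6] cursor@4

Answer: 4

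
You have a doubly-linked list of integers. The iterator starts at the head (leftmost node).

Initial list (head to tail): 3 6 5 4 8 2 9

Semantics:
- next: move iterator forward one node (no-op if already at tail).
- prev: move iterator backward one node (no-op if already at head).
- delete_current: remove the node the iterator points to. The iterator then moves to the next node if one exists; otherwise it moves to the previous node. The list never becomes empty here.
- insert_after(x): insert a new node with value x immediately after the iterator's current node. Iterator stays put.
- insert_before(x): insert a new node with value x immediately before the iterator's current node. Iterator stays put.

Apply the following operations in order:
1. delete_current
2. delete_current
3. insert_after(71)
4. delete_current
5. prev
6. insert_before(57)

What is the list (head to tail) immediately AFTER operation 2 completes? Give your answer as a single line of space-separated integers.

After 1 (delete_current): list=[6, 5, 4, 8, 2, 9] cursor@6
After 2 (delete_current): list=[5, 4, 8, 2, 9] cursor@5

Answer: 5 4 8 2 9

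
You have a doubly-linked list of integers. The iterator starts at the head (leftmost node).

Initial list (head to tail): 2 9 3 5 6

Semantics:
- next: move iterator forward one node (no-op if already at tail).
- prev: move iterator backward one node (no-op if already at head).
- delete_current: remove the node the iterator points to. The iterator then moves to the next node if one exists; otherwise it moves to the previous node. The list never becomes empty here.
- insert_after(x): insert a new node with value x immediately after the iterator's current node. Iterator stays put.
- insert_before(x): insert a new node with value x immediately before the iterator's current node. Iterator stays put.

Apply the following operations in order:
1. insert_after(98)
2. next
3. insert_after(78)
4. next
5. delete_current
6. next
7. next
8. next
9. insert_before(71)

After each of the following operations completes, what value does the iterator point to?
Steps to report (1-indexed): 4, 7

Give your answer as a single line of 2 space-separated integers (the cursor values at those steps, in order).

Answer: 78 5

Derivation:
After 1 (insert_after(98)): list=[2, 98, 9, 3, 5, 6] cursor@2
After 2 (next): list=[2, 98, 9, 3, 5, 6] cursor@98
After 3 (insert_after(78)): list=[2, 98, 78, 9, 3, 5, 6] cursor@98
After 4 (next): list=[2, 98, 78, 9, 3, 5, 6] cursor@78
After 5 (delete_current): list=[2, 98, 9, 3, 5, 6] cursor@9
After 6 (next): list=[2, 98, 9, 3, 5, 6] cursor@3
After 7 (next): list=[2, 98, 9, 3, 5, 6] cursor@5
After 8 (next): list=[2, 98, 9, 3, 5, 6] cursor@6
After 9 (insert_before(71)): list=[2, 98, 9, 3, 5, 71, 6] cursor@6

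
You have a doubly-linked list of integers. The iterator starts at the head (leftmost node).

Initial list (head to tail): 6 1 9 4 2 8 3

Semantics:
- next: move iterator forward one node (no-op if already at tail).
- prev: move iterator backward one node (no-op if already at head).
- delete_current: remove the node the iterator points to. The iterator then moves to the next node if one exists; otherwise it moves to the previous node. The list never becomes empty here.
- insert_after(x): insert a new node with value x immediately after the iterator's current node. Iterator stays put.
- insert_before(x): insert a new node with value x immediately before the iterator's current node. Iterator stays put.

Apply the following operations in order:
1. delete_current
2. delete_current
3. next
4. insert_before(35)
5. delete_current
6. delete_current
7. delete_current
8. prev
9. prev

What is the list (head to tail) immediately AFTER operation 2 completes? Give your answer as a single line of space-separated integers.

Answer: 9 4 2 8 3

Derivation:
After 1 (delete_current): list=[1, 9, 4, 2, 8, 3] cursor@1
After 2 (delete_current): list=[9, 4, 2, 8, 3] cursor@9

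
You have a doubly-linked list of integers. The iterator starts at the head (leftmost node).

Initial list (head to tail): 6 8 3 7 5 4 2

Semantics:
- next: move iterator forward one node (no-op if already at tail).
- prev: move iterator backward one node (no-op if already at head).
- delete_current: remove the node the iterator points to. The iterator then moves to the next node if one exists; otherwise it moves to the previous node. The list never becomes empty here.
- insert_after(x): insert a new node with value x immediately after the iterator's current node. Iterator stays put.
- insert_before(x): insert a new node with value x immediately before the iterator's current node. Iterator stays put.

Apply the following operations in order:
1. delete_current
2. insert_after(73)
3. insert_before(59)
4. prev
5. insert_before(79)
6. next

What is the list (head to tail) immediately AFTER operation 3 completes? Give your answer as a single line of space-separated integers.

Answer: 59 8 73 3 7 5 4 2

Derivation:
After 1 (delete_current): list=[8, 3, 7, 5, 4, 2] cursor@8
After 2 (insert_after(73)): list=[8, 73, 3, 7, 5, 4, 2] cursor@8
After 3 (insert_before(59)): list=[59, 8, 73, 3, 7, 5, 4, 2] cursor@8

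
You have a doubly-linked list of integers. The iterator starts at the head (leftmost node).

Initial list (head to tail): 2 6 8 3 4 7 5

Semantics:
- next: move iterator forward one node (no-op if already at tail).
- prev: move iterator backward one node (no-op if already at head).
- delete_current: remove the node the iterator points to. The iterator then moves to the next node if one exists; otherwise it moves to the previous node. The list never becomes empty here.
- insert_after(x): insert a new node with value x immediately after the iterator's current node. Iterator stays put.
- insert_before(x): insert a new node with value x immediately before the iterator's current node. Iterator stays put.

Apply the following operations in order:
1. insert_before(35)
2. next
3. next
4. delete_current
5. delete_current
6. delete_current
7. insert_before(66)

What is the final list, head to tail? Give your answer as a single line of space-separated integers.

Answer: 35 2 6 66 7 5

Derivation:
After 1 (insert_before(35)): list=[35, 2, 6, 8, 3, 4, 7, 5] cursor@2
After 2 (next): list=[35, 2, 6, 8, 3, 4, 7, 5] cursor@6
After 3 (next): list=[35, 2, 6, 8, 3, 4, 7, 5] cursor@8
After 4 (delete_current): list=[35, 2, 6, 3, 4, 7, 5] cursor@3
After 5 (delete_current): list=[35, 2, 6, 4, 7, 5] cursor@4
After 6 (delete_current): list=[35, 2, 6, 7, 5] cursor@7
After 7 (insert_before(66)): list=[35, 2, 6, 66, 7, 5] cursor@7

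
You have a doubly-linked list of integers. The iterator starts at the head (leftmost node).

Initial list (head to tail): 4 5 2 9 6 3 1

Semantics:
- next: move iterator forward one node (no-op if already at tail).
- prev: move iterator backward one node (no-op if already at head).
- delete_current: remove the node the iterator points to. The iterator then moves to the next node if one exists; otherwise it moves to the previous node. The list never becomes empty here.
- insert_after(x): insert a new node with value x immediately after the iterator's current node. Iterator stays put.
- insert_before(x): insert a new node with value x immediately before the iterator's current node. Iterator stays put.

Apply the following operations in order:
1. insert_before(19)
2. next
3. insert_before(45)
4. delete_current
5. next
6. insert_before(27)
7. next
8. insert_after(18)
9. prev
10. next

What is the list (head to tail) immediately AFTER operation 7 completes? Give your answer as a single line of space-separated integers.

After 1 (insert_before(19)): list=[19, 4, 5, 2, 9, 6, 3, 1] cursor@4
After 2 (next): list=[19, 4, 5, 2, 9, 6, 3, 1] cursor@5
After 3 (insert_before(45)): list=[19, 4, 45, 5, 2, 9, 6, 3, 1] cursor@5
After 4 (delete_current): list=[19, 4, 45, 2, 9, 6, 3, 1] cursor@2
After 5 (next): list=[19, 4, 45, 2, 9, 6, 3, 1] cursor@9
After 6 (insert_before(27)): list=[19, 4, 45, 2, 27, 9, 6, 3, 1] cursor@9
After 7 (next): list=[19, 4, 45, 2, 27, 9, 6, 3, 1] cursor@6

Answer: 19 4 45 2 27 9 6 3 1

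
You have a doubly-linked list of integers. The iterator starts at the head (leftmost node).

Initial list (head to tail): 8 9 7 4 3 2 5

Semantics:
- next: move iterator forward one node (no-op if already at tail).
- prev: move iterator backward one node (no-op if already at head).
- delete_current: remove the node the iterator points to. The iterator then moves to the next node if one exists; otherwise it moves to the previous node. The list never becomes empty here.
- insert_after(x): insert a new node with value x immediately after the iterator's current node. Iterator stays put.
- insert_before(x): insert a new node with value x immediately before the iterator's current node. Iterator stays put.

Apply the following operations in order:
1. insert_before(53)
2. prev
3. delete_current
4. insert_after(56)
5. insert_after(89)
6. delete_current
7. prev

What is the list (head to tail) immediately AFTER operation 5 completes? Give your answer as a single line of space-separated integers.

After 1 (insert_before(53)): list=[53, 8, 9, 7, 4, 3, 2, 5] cursor@8
After 2 (prev): list=[53, 8, 9, 7, 4, 3, 2, 5] cursor@53
After 3 (delete_current): list=[8, 9, 7, 4, 3, 2, 5] cursor@8
After 4 (insert_after(56)): list=[8, 56, 9, 7, 4, 3, 2, 5] cursor@8
After 5 (insert_after(89)): list=[8, 89, 56, 9, 7, 4, 3, 2, 5] cursor@8

Answer: 8 89 56 9 7 4 3 2 5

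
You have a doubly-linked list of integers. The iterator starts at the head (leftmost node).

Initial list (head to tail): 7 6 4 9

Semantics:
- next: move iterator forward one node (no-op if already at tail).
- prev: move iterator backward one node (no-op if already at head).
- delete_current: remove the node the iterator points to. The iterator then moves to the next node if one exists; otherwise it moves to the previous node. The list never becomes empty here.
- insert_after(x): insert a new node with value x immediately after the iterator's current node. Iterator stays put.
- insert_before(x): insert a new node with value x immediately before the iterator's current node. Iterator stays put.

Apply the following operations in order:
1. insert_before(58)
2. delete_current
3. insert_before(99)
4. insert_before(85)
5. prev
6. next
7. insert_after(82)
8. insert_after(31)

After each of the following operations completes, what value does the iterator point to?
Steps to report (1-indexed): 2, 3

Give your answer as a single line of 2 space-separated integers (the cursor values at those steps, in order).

Answer: 6 6

Derivation:
After 1 (insert_before(58)): list=[58, 7, 6, 4, 9] cursor@7
After 2 (delete_current): list=[58, 6, 4, 9] cursor@6
After 3 (insert_before(99)): list=[58, 99, 6, 4, 9] cursor@6
After 4 (insert_before(85)): list=[58, 99, 85, 6, 4, 9] cursor@6
After 5 (prev): list=[58, 99, 85, 6, 4, 9] cursor@85
After 6 (next): list=[58, 99, 85, 6, 4, 9] cursor@6
After 7 (insert_after(82)): list=[58, 99, 85, 6, 82, 4, 9] cursor@6
After 8 (insert_after(31)): list=[58, 99, 85, 6, 31, 82, 4, 9] cursor@6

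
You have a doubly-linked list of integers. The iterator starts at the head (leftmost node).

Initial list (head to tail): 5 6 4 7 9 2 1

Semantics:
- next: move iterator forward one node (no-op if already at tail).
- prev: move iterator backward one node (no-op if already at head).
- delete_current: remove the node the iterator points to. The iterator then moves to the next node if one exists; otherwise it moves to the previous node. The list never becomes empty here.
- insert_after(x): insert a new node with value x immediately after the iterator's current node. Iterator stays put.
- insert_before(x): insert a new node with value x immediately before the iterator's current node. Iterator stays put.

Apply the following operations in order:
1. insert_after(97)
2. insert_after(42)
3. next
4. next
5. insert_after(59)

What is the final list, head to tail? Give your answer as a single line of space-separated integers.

Answer: 5 42 97 59 6 4 7 9 2 1

Derivation:
After 1 (insert_after(97)): list=[5, 97, 6, 4, 7, 9, 2, 1] cursor@5
After 2 (insert_after(42)): list=[5, 42, 97, 6, 4, 7, 9, 2, 1] cursor@5
After 3 (next): list=[5, 42, 97, 6, 4, 7, 9, 2, 1] cursor@42
After 4 (next): list=[5, 42, 97, 6, 4, 7, 9, 2, 1] cursor@97
After 5 (insert_after(59)): list=[5, 42, 97, 59, 6, 4, 7, 9, 2, 1] cursor@97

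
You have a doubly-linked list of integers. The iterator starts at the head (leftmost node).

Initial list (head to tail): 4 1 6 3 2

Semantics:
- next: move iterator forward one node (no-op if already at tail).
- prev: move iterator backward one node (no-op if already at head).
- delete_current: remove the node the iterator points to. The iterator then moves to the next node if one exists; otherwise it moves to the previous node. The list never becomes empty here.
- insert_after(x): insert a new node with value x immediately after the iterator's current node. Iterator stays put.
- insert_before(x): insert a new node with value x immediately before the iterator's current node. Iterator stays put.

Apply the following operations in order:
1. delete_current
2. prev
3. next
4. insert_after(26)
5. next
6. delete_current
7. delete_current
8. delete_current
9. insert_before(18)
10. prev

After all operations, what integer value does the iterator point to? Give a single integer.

Answer: 18

Derivation:
After 1 (delete_current): list=[1, 6, 3, 2] cursor@1
After 2 (prev): list=[1, 6, 3, 2] cursor@1
After 3 (next): list=[1, 6, 3, 2] cursor@6
After 4 (insert_after(26)): list=[1, 6, 26, 3, 2] cursor@6
After 5 (next): list=[1, 6, 26, 3, 2] cursor@26
After 6 (delete_current): list=[1, 6, 3, 2] cursor@3
After 7 (delete_current): list=[1, 6, 2] cursor@2
After 8 (delete_current): list=[1, 6] cursor@6
After 9 (insert_before(18)): list=[1, 18, 6] cursor@6
After 10 (prev): list=[1, 18, 6] cursor@18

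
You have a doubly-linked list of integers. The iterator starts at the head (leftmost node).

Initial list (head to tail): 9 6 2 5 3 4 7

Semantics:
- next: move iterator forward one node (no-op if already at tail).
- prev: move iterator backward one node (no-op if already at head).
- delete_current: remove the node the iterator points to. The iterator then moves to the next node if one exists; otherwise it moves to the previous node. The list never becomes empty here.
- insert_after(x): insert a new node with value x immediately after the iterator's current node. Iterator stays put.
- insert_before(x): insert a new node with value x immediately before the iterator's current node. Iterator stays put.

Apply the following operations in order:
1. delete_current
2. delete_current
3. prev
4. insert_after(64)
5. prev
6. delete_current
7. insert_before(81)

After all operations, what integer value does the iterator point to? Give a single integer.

Answer: 64

Derivation:
After 1 (delete_current): list=[6, 2, 5, 3, 4, 7] cursor@6
After 2 (delete_current): list=[2, 5, 3, 4, 7] cursor@2
After 3 (prev): list=[2, 5, 3, 4, 7] cursor@2
After 4 (insert_after(64)): list=[2, 64, 5, 3, 4, 7] cursor@2
After 5 (prev): list=[2, 64, 5, 3, 4, 7] cursor@2
After 6 (delete_current): list=[64, 5, 3, 4, 7] cursor@64
After 7 (insert_before(81)): list=[81, 64, 5, 3, 4, 7] cursor@64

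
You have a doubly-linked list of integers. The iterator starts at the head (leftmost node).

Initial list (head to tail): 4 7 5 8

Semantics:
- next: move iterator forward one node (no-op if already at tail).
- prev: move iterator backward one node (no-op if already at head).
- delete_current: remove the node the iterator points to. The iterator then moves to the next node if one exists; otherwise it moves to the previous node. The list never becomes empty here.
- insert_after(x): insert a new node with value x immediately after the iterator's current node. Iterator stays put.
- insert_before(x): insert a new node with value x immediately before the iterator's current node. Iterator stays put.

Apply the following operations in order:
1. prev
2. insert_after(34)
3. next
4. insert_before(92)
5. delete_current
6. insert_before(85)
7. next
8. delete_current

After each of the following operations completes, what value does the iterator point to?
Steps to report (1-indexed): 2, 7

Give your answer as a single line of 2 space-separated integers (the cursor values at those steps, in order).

Answer: 4 5

Derivation:
After 1 (prev): list=[4, 7, 5, 8] cursor@4
After 2 (insert_after(34)): list=[4, 34, 7, 5, 8] cursor@4
After 3 (next): list=[4, 34, 7, 5, 8] cursor@34
After 4 (insert_before(92)): list=[4, 92, 34, 7, 5, 8] cursor@34
After 5 (delete_current): list=[4, 92, 7, 5, 8] cursor@7
After 6 (insert_before(85)): list=[4, 92, 85, 7, 5, 8] cursor@7
After 7 (next): list=[4, 92, 85, 7, 5, 8] cursor@5
After 8 (delete_current): list=[4, 92, 85, 7, 8] cursor@8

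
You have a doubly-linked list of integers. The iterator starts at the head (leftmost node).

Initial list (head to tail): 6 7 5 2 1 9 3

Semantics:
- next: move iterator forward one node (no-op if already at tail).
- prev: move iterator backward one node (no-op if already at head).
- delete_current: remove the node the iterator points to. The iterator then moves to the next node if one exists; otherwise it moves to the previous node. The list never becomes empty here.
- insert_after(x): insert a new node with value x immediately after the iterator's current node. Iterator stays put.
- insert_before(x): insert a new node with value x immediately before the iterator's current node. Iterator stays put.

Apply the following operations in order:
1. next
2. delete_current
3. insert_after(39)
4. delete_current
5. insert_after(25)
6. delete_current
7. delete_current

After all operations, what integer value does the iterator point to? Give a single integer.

Answer: 2

Derivation:
After 1 (next): list=[6, 7, 5, 2, 1, 9, 3] cursor@7
After 2 (delete_current): list=[6, 5, 2, 1, 9, 3] cursor@5
After 3 (insert_after(39)): list=[6, 5, 39, 2, 1, 9, 3] cursor@5
After 4 (delete_current): list=[6, 39, 2, 1, 9, 3] cursor@39
After 5 (insert_after(25)): list=[6, 39, 25, 2, 1, 9, 3] cursor@39
After 6 (delete_current): list=[6, 25, 2, 1, 9, 3] cursor@25
After 7 (delete_current): list=[6, 2, 1, 9, 3] cursor@2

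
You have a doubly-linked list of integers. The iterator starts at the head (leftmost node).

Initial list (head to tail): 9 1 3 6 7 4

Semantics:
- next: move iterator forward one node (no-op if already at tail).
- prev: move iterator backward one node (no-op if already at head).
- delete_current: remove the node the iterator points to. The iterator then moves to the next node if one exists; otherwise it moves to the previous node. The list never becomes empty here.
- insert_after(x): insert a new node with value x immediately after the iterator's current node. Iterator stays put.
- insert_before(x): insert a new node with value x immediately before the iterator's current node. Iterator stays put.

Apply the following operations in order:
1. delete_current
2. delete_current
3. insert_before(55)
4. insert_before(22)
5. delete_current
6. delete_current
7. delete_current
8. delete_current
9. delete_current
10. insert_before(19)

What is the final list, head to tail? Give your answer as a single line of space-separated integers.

After 1 (delete_current): list=[1, 3, 6, 7, 4] cursor@1
After 2 (delete_current): list=[3, 6, 7, 4] cursor@3
After 3 (insert_before(55)): list=[55, 3, 6, 7, 4] cursor@3
After 4 (insert_before(22)): list=[55, 22, 3, 6, 7, 4] cursor@3
After 5 (delete_current): list=[55, 22, 6, 7, 4] cursor@6
After 6 (delete_current): list=[55, 22, 7, 4] cursor@7
After 7 (delete_current): list=[55, 22, 4] cursor@4
After 8 (delete_current): list=[55, 22] cursor@22
After 9 (delete_current): list=[55] cursor@55
After 10 (insert_before(19)): list=[19, 55] cursor@55

Answer: 19 55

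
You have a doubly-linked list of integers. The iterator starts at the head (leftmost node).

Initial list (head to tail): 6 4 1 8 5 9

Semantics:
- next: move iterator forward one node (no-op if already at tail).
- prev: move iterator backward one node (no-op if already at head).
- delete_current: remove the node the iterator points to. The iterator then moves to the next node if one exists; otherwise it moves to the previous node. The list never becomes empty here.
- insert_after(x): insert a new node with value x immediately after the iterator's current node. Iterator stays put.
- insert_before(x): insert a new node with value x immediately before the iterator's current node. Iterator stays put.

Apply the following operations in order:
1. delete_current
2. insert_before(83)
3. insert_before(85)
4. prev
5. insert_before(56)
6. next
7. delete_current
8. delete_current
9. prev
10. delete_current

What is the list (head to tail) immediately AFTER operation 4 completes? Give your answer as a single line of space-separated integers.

Answer: 83 85 4 1 8 5 9

Derivation:
After 1 (delete_current): list=[4, 1, 8, 5, 9] cursor@4
After 2 (insert_before(83)): list=[83, 4, 1, 8, 5, 9] cursor@4
After 3 (insert_before(85)): list=[83, 85, 4, 1, 8, 5, 9] cursor@4
After 4 (prev): list=[83, 85, 4, 1, 8, 5, 9] cursor@85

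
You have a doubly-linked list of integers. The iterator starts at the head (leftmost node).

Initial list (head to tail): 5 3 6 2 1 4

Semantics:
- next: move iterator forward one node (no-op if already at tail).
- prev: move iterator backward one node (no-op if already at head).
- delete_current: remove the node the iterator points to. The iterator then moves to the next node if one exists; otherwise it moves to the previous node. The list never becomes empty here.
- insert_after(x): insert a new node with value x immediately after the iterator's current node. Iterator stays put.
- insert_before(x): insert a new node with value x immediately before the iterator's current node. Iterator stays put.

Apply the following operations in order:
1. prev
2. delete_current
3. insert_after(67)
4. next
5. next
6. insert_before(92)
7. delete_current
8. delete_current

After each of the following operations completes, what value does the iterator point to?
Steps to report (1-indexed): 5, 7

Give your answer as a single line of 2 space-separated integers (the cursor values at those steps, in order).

After 1 (prev): list=[5, 3, 6, 2, 1, 4] cursor@5
After 2 (delete_current): list=[3, 6, 2, 1, 4] cursor@3
After 3 (insert_after(67)): list=[3, 67, 6, 2, 1, 4] cursor@3
After 4 (next): list=[3, 67, 6, 2, 1, 4] cursor@67
After 5 (next): list=[3, 67, 6, 2, 1, 4] cursor@6
After 6 (insert_before(92)): list=[3, 67, 92, 6, 2, 1, 4] cursor@6
After 7 (delete_current): list=[3, 67, 92, 2, 1, 4] cursor@2
After 8 (delete_current): list=[3, 67, 92, 1, 4] cursor@1

Answer: 6 2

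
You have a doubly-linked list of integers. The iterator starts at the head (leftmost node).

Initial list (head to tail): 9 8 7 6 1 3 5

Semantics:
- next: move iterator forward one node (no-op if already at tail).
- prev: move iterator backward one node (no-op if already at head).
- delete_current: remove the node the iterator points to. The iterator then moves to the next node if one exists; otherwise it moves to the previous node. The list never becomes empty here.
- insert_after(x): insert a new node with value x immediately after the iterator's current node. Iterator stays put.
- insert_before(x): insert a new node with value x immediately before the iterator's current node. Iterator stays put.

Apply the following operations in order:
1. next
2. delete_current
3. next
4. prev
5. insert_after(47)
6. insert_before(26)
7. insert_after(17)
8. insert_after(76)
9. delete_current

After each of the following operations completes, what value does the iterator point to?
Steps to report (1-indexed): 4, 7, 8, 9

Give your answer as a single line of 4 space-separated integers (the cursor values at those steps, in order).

After 1 (next): list=[9, 8, 7, 6, 1, 3, 5] cursor@8
After 2 (delete_current): list=[9, 7, 6, 1, 3, 5] cursor@7
After 3 (next): list=[9, 7, 6, 1, 3, 5] cursor@6
After 4 (prev): list=[9, 7, 6, 1, 3, 5] cursor@7
After 5 (insert_after(47)): list=[9, 7, 47, 6, 1, 3, 5] cursor@7
After 6 (insert_before(26)): list=[9, 26, 7, 47, 6, 1, 3, 5] cursor@7
After 7 (insert_after(17)): list=[9, 26, 7, 17, 47, 6, 1, 3, 5] cursor@7
After 8 (insert_after(76)): list=[9, 26, 7, 76, 17, 47, 6, 1, 3, 5] cursor@7
After 9 (delete_current): list=[9, 26, 76, 17, 47, 6, 1, 3, 5] cursor@76

Answer: 7 7 7 76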